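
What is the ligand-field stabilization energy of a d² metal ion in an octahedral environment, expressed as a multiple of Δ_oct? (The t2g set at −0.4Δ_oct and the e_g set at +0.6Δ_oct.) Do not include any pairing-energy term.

Configuration: t2g^2 e_g^0.
CFSE = 2(-0.4Δ_oct) + 0(0.6Δ_oct) = -0.8Δ_oct + 0.0Δ_oct = -0.8Δ_oct.

-0.8 Δ_oct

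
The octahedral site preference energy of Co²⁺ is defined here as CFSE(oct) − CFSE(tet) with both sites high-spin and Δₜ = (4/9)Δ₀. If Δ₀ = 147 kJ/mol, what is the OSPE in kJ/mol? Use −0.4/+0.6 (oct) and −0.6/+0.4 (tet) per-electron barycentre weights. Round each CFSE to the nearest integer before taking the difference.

Co sits in group 9; removing 2 electrons leaves Co²⁺ with 9 − 2 = 7 d electrons.
Octahedral high-spin t₂g⁵ eg²: CFSE = -0.8 × 147 = -118 kJ/mol.
Tetrahedral e⁴ t₂³ gives -1.2Δₜ = -1.2 × (4/9) × 147 = -78 kJ/mol.
OSPE = CFSE(oct) − CFSE(tet) = -118 − (-78) = -40 kJ/mol.

-40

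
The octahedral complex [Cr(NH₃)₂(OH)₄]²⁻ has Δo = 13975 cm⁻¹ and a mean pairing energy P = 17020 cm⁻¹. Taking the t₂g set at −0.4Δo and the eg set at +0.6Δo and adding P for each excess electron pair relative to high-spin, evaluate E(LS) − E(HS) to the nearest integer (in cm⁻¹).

3045

Ligand charges: 2×(+0) from NH₃ and 4×(-1) from OH⁻ sum to -4; with overall charge -2, Cr is +2.
Cr sits in group 6; removing 2 electrons leaves Cr²⁺ with 6 − 2 = 4 d electrons.
High-spin: t₂g³ eg¹, CFSE = -0.6Δo = -8385 cm⁻¹.
Low-spin t₂g⁴ eg⁰ gives -1.6Δo = -22360 cm⁻¹, but forming 1 extra pair costs 1P = 17020 cm⁻¹, so E(LS) = -22360 + 17020 = -5340 cm⁻¹.
Thus E(LS) − E(HS) = 3045 cm⁻¹.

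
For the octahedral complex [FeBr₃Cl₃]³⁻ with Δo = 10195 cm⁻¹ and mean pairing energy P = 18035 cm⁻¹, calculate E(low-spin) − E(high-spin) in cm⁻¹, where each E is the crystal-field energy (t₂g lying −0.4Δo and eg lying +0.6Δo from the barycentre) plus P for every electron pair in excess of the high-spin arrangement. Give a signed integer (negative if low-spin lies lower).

15680

Ligand charges: 3×(-1) from Br⁻ and 3×(-1) from Cl⁻ sum to -6; with overall charge -3, Fe is +3.
Fe is in group 8, so Fe³⁺ is d⁵ (8 − 3 = 5).
In the high-spin limit (t₂g³ eg²) the orbital term is 0.0Δo = 0 cm⁻¹, with no excess pairing.
Low-spin t₂g⁵ eg⁰ gives -2.0Δo = -20390 cm⁻¹, but forming 2 extra pairs costs 2P = 36070 cm⁻¹, so E(LS) = -20390 + 36070 = 15680 cm⁻¹.
E(LS) − E(HS) = 15680 − (0) = 15680 cm⁻¹.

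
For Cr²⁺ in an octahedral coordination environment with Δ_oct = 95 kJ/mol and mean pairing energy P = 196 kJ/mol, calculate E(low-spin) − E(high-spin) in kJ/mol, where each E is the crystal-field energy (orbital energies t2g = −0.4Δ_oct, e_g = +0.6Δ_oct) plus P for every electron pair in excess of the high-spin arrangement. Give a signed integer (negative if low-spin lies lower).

Cr²⁺: group 6, so d-count = 6 − 2 = 4.
In the high-spin limit (t2g^3 e_g^1) the orbital term is -0.6Δ_oct = -57 kJ/mol, with no excess pairing.
Low-spin t2g^4 e_g^0 gives -1.6Δ_oct = -152 kJ/mol, but forming 1 extra pair costs 1P = 196 kJ/mol, so E(LS) = -152 + 196 = 44 kJ/mol.
E(LS) − E(HS) = 44 − (-57) = 101 kJ/mol.

101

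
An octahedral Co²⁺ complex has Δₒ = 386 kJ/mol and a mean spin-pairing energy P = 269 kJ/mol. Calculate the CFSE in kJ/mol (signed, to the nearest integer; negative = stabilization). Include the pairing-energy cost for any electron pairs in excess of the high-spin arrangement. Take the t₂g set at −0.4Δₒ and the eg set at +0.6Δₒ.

-426

Co²⁺: group 9, so d-count = 9 − 2 = 7.
Δₒ > P, so pairing is preferred: the ground state is low-spin.
Configuration: t₂g⁶ eg¹.
Orbital CFSE = -1.8Δₒ = -1.8 × 386 = -695 kJ/mol.
Excess pairs vs high-spin: 3 − 2 = 1; pairing cost = +269 kJ/mol.
Net CFSE = -695 + 269 = -426 kJ/mol.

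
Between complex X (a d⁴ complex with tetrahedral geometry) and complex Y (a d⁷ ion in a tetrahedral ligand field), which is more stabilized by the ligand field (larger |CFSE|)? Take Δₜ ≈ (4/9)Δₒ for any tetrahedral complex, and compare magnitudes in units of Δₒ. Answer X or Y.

Y

X: Tetrahedral fields are weak (Δₜ ≈ 4/9 Δₒ), so electrons fill high-spin; e² t₂², CFSE = -0.4Δₜ ≈ -0.18Δₒ.
Y: Tetrahedral fields are weak (Δₜ ≈ 4/9 Δₒ), so electrons fill high-spin; e⁴ t₂³, CFSE = -1.2Δₜ ≈ -0.53Δₒ.
So Y has the larger |CFSE|.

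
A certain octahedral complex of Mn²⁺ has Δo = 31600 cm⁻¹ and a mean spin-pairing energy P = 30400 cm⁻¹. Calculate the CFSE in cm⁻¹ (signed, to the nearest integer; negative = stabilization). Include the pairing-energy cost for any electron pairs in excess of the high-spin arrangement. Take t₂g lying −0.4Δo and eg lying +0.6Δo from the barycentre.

-2400

Mn is in group 7, so Mn²⁺ is d⁵ (7 − 2 = 5).
Since Δo = 31600 cm⁻¹ > P = 30400 cm⁻¹, the complex adopts the low-spin configuration.
That gives t₂g⁵ eg⁰.
Orbital CFSE = -2.0Δo = -2.0 × 31600 = -63200 cm⁻¹.
Excess pairs vs high-spin: 2 − 0 = 2; pairing cost = +60800 cm⁻¹.
Net CFSE = -63200 + 60800 = -2400 cm⁻¹.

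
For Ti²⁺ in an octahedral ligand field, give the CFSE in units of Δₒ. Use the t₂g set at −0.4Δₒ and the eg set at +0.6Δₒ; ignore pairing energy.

Ti is in group 4, so Ti²⁺ is d² (4 − 2 = 2).
For octahedral d² the high- and low-spin configurations coincide.
Configuration: t₂g² eg⁰.
CFSE = 2(-0.4Δₒ) + 0(0.6Δₒ) = -0.8Δₒ + 0.0Δₒ = -0.8Δₒ.

-0.8 Δₒ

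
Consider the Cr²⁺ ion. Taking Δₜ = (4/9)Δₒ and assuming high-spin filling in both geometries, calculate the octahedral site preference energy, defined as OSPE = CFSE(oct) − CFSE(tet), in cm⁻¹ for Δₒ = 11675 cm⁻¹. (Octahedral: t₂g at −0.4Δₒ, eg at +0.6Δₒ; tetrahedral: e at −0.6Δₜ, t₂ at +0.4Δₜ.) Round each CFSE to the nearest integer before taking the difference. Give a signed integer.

-4929

Group 6 minus oxidation state +2 gives a d⁴ configuration for Cr²⁺.
Octahedral high-spin t₂g³ eg¹: CFSE = -0.6 × 11675 = -7005 cm⁻¹.
Tetrahedral e² t₂² gives -0.4Δₜ = -0.4 × (4/9) × 11675 = -2076 cm⁻¹.
OSPE = -7005 − (-2076) = -4929 cm⁻¹.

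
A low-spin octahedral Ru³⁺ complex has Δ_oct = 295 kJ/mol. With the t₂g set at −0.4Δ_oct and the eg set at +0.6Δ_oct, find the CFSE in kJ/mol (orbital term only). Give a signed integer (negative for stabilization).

-590

Group 8 minus oxidation state +3 gives a d⁵ configuration for Ru³⁺.
The d⁵ electrons fill as t₂g⁵ eg⁰.
Orbital CFSE = 5(-0.4) + 0(0.6) = -2.0Δ_oct = -2.0 × 295 = -590 kJ/mol.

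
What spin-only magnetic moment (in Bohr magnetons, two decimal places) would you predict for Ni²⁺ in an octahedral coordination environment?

Ni²⁺: group 10, so d-count = 10 − 2 = 8.
For octahedral d⁸ the high- and low-spin configurations coincide.
Configuration: t₂g⁶ eg² → 2 unpaired electrons.
μ(spin-only) = √[2(2+2)] = √8 ≈ 2.83 Bohr magnetons.

2.83 Bohr magnetons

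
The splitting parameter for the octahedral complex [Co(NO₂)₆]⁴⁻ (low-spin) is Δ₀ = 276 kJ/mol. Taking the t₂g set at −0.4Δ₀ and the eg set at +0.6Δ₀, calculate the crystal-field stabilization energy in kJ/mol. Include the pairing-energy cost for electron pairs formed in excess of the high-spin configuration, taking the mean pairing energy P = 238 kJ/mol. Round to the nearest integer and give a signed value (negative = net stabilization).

-259

Each NO₂⁻ contributes -1; 6 × (-1) = -6. With overall charge -4, Co is in the +2 oxidation state.
Co sits in group 9; removing 2 electrons leaves Co²⁺ with 9 − 2 = 7 d electrons.
Electron filling gives t₂g⁶ eg¹.
Orbital CFSE = 6(-0.4) + 1(0.6) = -1.8Δ₀ = -1.8 × 276 = -497 kJ/mol.
Relative to high-spin t₂g⁵ eg² (2 paired), the low-spin configuration has 1 additional pair, contributing +1 × 238 = +238 kJ/mol.
Combining: -497 + 238 = -259 kJ/mol.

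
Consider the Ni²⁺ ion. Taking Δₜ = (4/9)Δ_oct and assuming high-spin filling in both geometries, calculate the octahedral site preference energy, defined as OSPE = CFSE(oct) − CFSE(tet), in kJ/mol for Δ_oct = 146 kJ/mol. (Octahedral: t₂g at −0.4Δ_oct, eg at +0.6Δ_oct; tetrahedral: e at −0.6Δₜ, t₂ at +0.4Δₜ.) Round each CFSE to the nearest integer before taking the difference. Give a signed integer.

-123

Ni sits in group 10; removing 2 electrons leaves Ni²⁺ with 10 − 2 = 8 d electrons.
Octahedral high-spin t₂g⁶ eg²: CFSE = -1.2 × 146 = -175 kJ/mol.
Tetrahedral e⁴ t₂⁴ gives -0.8Δₜ = -0.8 × (4/9) × 146 = -52 kJ/mol.
OSPE = -175 − (-52) = -123 kJ/mol.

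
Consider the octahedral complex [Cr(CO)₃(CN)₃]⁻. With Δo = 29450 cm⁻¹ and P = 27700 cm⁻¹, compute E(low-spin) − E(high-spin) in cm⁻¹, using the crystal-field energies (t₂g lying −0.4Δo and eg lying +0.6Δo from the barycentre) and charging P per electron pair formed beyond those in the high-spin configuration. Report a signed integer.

Ligand charges: 3×(+0) from CO and 3×(-1) from CN⁻ sum to -3; with overall charge -1, Cr is +2.
Cr sits in group 6; removing 2 electrons leaves Cr²⁺ with 6 − 2 = 4 d electrons.
In the high-spin limit (t₂g³ eg¹) the orbital term is -0.6Δo = -17670 cm⁻¹, with no excess pairing.
Low-spin: t₂g⁴ eg⁰, orbital CFSE = -1.6Δo = -47120 cm⁻¹; plus 1 excess pair × P = +27700 cm⁻¹; total -19420 cm⁻¹.
Thus E(LS) − E(HS) = -1750 cm⁻¹.

-1750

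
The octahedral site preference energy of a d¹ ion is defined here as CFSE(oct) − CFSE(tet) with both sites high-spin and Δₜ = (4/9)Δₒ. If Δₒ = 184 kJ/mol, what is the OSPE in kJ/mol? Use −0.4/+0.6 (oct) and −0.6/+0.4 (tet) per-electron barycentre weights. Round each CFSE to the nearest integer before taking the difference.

Octahedral (high-spin): t₂g¹ eg⁰, CFSE = 1(−0.4) + 0(+0.6) = -0.4Δₒ = -0.4 × 184 = -74 kJ/mol.
Tetrahedral e¹ t₂⁰ gives -0.6Δₜ = -0.6 × (4/9) × 184 = -49 kJ/mol.
OSPE = CFSE(oct) − CFSE(tet) = -74 − (-49) = -25 kJ/mol.

-25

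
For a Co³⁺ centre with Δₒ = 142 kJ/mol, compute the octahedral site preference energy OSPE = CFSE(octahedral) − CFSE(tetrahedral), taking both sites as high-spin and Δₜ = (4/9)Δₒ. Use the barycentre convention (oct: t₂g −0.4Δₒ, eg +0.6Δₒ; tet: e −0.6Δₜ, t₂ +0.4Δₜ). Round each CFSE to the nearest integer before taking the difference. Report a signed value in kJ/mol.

-19

Co sits in group 9; removing 3 electrons leaves Co³⁺ with 9 − 3 = 6 d electrons.
Octahedral (high-spin): t₂g⁴ eg², CFSE = 4(−0.4) + 2(+0.6) = -0.4Δₒ = -0.4 × 142 = -57 kJ/mol.
In a tetrahedral site the filling is e³ t₂³: CFSE(tet) = -0.6Δₜ = -0.6 × (4/9)(142) = -38 kJ/mol.
Subtracting, OSPE = -57 − (-38) = -19 kJ/mol.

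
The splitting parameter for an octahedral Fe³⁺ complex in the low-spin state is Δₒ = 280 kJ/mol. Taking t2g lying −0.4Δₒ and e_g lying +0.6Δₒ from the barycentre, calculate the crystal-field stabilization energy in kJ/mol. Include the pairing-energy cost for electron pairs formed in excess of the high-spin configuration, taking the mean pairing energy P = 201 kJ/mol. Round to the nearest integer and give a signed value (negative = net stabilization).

-158

Fe³⁺: group 8, so d-count = 8 − 3 = 5.
The d⁵ electrons fill as t2g^5 e_g^0.
Orbital CFSE = 5(-0.4) + 0(0.6) = -2.0Δₒ = -2.0 × 280 = -560 kJ/mol.
Pairing penalty: 2 pairs vs 0 in the high-spin reference → 2 extra × P = 402 kJ/mol.
Combining: -560 + 402 = -158 kJ/mol.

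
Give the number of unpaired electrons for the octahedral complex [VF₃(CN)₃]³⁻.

2

Ligand charges: 3×(-1) from F⁻ and 3×(-1) from CN⁻ sum to -6; with overall charge -3, V is +3.
V sits in group 5; removing 3 electrons leaves V³⁺ with 5 − 3 = 2 d electrons.
Configuration: t₂g² eg⁰, giving 2 unpaired electrons.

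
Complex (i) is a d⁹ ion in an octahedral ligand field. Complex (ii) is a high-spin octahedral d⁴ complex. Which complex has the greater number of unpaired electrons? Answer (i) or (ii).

(ii)

(i): For octahedral d⁹ the high- and low-spin configurations coincide; t₂g⁶ eg³ → 1 unpaired.
(ii): t2g^3 e_g^1 → 4 unpaired.
So (ii) has more unpaired electrons.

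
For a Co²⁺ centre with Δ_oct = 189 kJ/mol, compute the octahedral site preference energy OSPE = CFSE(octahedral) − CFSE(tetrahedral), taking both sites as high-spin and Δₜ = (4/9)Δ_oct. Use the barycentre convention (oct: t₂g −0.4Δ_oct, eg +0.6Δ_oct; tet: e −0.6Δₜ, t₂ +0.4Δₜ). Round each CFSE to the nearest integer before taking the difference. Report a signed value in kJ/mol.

Co is in group 9, so Co²⁺ is d⁷ (9 − 2 = 7).
In an octahedral site d⁷ (HS) is t₂g⁵ eg², giving CFSE(oct) = -0.8Δ_oct = -151 kJ/mol.
Tetrahedral: e⁴ t₂³, CFSE = 4(−0.6) + 3(+0.4) = -1.2Δₜ = -1.2 × (4/9) × 189 = -101 kJ/mol.
Subtracting, OSPE = -151 − (-101) = -50 kJ/mol.

-50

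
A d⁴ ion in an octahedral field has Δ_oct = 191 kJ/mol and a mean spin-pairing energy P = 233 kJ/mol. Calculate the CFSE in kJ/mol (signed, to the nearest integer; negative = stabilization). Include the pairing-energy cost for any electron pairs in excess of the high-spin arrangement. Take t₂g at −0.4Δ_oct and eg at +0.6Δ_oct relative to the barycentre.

Here Δ_oct < P (191 < 233), so the high-spin state is favoured.
Configuration: t₂g³ eg¹.
Orbital CFSE = -0.6Δ_oct = -0.6 × 191 = -115 kJ/mol.
High-spin has no excess pairs, so no pairing correction applies.

-115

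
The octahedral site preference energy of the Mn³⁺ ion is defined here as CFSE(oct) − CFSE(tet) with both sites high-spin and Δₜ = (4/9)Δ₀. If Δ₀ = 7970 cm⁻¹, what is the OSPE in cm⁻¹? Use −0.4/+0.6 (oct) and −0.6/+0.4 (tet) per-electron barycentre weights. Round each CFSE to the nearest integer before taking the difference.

-3365

Mn sits in group 7; removing 3 electrons leaves Mn³⁺ with 7 − 3 = 4 d electrons.
In an octahedral site d⁴ (HS) is t₂g³ eg¹, giving CFSE(oct) = -0.6Δ₀ = -4782 cm⁻¹.
Tetrahedral e² t₂² gives -0.4Δₜ = -0.4 × (4/9) × 7970 = -1417 cm⁻¹.
Subtracting, OSPE = -4782 − (-1417) = -3365 cm⁻¹.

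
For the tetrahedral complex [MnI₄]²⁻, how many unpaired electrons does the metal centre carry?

Each I⁻ contributes -1; 4 × (-1) = -4. With overall charge -2, Mn is in the +2 oxidation state.
Mn is in group 7, so Mn²⁺ is d⁵ (7 − 2 = 5).
With tetrahedral geometry the complex is necessarily high-spin.
Configuration: e² t₂³, giving 5 unpaired electrons.

5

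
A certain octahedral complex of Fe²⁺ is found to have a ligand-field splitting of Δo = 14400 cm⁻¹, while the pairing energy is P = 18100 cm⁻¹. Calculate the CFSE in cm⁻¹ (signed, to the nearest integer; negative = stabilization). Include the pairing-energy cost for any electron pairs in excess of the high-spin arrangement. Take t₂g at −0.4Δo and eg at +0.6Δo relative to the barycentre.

Group 8 minus oxidation state +2 gives a d⁶ configuration for Fe²⁺.
With Δo < P the complex is high-spin.
That gives t₂g⁴ eg².
Orbital CFSE = -0.4Δo = -0.4 × 14400 = -5760 cm⁻¹.
High-spin has no excess pairs, so no pairing correction applies.

-5760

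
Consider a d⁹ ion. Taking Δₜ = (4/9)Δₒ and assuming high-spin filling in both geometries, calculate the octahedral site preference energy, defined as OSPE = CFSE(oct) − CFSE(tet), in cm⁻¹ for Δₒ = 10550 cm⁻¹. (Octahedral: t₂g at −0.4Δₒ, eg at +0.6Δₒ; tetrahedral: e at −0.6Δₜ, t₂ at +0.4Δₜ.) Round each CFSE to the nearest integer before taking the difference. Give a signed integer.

Octahedral high-spin t₂g⁶ eg³: CFSE = -0.6 × 10550 = -6330 cm⁻¹.
Tetrahedral: e⁴ t₂⁵, CFSE = 4(−0.6) + 5(+0.4) = -0.4Δₜ = -0.4 × (4/9) × 10550 = -1876 cm⁻¹.
OSPE = CFSE(oct) − CFSE(tet) = -6330 − (-1876) = -4454 cm⁻¹.

-4454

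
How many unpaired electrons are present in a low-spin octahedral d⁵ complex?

Configuration: t₂g⁵ eg⁰, giving 1 unpaired electron.

1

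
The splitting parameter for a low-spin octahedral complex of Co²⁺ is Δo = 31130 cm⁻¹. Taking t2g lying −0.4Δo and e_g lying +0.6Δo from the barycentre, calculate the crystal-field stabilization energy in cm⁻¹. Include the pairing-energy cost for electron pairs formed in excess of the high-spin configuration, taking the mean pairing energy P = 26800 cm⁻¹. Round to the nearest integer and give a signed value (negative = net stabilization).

-29234

Co is in group 9, so Co²⁺ is d⁷ (9 − 2 = 7).
Electron filling gives t2g^6 e_g^1.
Orbital CFSE = 6(-0.4) + 1(0.6) = -1.8Δo = -1.8 × 31130 = -56034 cm⁻¹.
High-spin d⁷ would be t2g^5 e_g^2 with 2 pairs; low-spin has 3, so 1 excess pair costs +1P = +26800 cm⁻¹.
Overall CFSE = -56034 + 26800 = -29234 cm⁻¹.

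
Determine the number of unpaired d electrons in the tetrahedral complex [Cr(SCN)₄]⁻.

3

Each SCN⁻ contributes -1; 4 × (-1) = -4. With overall charge -1, Cr is in the +3 oxidation state.
Cr³⁺: group 6, so d-count = 6 − 3 = 3.
With tetrahedral geometry the complex is necessarily high-spin.
Configuration: e² t₂¹, giving 3 unpaired electrons.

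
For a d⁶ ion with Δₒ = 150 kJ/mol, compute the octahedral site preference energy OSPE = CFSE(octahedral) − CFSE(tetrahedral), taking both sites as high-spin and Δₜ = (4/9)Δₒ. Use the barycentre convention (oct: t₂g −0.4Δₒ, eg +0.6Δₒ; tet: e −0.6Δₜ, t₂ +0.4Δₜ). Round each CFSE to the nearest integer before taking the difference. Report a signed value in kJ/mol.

Octahedral high-spin t₂g⁴ eg²: CFSE = -0.4 × 150 = -60 kJ/mol.
In a tetrahedral site the filling is e³ t₂³: CFSE(tet) = -0.6Δₜ = -0.6 × (4/9)(150) = -40 kJ/mol.
OSPE = -60 − (-40) = -20 kJ/mol.

-20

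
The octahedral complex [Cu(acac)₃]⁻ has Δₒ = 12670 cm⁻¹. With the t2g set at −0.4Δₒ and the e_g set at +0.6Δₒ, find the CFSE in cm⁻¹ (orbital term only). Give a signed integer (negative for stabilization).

Each acac⁻ contributes -1; 3 × (-1) = -3. With overall charge -1, Cu is in the +2 oxidation state.
Cu²⁺: group 11, so d-count = 11 − 2 = 9.
The d⁹ electrons fill as t2g^6 e_g^3.
The orbital stabilization is -0.6Δₒ = -0.6 × 12670 = -7602 cm⁻¹.

-7602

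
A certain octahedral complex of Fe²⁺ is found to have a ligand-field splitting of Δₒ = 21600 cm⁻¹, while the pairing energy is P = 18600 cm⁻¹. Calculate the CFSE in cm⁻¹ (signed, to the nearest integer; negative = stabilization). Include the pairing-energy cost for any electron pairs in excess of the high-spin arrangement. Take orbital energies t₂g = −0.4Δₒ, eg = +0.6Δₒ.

-14640

Group 8 minus oxidation state +2 gives a d⁶ configuration for Fe²⁺.
With Δₒ > P the complex is low-spin.
That gives t₂g⁶ eg⁰.
Orbital CFSE = -2.4Δₒ = -2.4 × 21600 = -51840 cm⁻¹.
Excess pairs vs high-spin: 3 − 1 = 2; pairing cost = +37200 cm⁻¹.
Net CFSE = -51840 + 37200 = -14640 cm⁻¹.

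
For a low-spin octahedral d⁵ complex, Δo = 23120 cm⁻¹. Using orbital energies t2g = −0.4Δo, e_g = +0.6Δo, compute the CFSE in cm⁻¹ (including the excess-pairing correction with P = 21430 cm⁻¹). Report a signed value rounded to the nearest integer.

The d⁵ electrons fill as t2g^5 e_g^0.
CFSE(orbital) = 5×(-0.4Δo) + 0×(0.6Δo) = -2.0Δo; with Δo = 23120 cm⁻¹ that is -46240 cm⁻¹.
High-spin d⁵ would be t2g^3 e_g^2 with 0 pairs; low-spin has 2, so 2 excess pairs cost +2P = +42860 cm⁻¹.
Net CFSE = -46240 + 42860 = -3380 cm⁻¹.

-3380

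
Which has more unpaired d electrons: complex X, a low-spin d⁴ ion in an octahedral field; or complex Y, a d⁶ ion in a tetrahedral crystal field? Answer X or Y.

X: t2g^4 e_g^0 → 2 unpaired.
Y: With tetrahedral geometry the complex is necessarily high-spin; e³ t₂³ → 4 unpaired.
So Y has more unpaired electrons.

Y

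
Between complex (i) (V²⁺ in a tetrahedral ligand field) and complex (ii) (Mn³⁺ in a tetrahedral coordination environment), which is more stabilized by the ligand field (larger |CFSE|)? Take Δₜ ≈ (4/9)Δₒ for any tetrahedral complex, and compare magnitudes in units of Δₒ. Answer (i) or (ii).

(i)

(i): V is in group 5, so V²⁺ is d³ (5 − 2 = 3); Tetrahedral splitting is small, so the complex is high-spin; e² t₂¹, CFSE = -0.8Δₜ ≈ -0.36Δₒ.
(ii): Mn³⁺: group 7, so d-count = 7 − 3 = 4; With tetrahedral geometry the complex is necessarily high-spin; e² t₂², CFSE = -0.4Δₜ ≈ -0.18Δₒ.
So (i) has the larger |CFSE|.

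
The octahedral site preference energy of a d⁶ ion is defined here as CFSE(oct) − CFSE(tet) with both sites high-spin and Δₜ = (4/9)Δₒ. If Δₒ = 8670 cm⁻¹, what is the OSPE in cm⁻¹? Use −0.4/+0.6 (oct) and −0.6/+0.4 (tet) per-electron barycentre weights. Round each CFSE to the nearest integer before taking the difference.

-1156

Octahedral (high-spin): t₂g⁴ eg², CFSE = 4(−0.4) + 2(+0.6) = -0.4Δₒ = -0.4 × 8670 = -3468 cm⁻¹.
Tetrahedral e³ t₂³ gives -0.6Δₜ = -0.6 × (4/9) × 8670 = -2312 cm⁻¹.
Subtracting, OSPE = -3468 − (-2312) = -1156 cm⁻¹.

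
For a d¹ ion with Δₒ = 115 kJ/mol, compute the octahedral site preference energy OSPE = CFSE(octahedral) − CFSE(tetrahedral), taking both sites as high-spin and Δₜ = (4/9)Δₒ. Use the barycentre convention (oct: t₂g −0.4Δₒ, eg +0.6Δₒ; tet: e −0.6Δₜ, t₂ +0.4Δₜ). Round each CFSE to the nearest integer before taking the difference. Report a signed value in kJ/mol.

In an octahedral site d¹ (HS) is t₂g¹ eg⁰, giving CFSE(oct) = -0.4Δₒ = -46 kJ/mol.
Tetrahedral e¹ t₂⁰ gives -0.6Δₜ = -0.6 × (4/9) × 115 = -31 kJ/mol.
Subtracting, OSPE = -46 − (-31) = -15 kJ/mol.

-15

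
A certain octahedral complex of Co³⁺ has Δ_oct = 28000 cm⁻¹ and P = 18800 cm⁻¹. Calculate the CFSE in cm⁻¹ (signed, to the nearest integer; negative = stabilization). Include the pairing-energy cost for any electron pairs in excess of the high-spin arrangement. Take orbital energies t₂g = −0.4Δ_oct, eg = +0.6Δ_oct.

-29600

Group 9 minus oxidation state +3 gives a d⁶ configuration for Co³⁺.
Since Δ_oct = 28000 cm⁻¹ > P = 18800 cm⁻¹, the complex adopts the low-spin configuration.
Configuration: t₂g⁶ eg⁰.
Orbital CFSE = -2.4Δ_oct = -2.4 × 28000 = -67200 cm⁻¹.
Excess pairs vs high-spin: 3 − 1 = 2; pairing cost = +37600 cm⁻¹.
Net CFSE = -67200 + 37600 = -29600 cm⁻¹.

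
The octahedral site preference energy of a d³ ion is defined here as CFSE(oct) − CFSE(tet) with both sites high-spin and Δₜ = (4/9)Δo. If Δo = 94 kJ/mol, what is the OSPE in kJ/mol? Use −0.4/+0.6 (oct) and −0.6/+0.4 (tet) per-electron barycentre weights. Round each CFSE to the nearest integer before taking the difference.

-80

Octahedral (high-spin): t₂g³ eg⁰, CFSE = 3(−0.4) + 0(+0.6) = -1.2Δo = -1.2 × 94 = -113 kJ/mol.
Tetrahedral e² t₂¹ gives -0.8Δₜ = -0.8 × (4/9) × 94 = -33 kJ/mol.
OSPE = CFSE(oct) − CFSE(tet) = -113 − (-33) = -80 kJ/mol.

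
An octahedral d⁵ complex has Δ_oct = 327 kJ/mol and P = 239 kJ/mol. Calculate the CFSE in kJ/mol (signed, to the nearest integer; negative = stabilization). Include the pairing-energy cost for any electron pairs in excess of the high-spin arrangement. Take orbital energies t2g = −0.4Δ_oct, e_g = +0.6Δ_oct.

-176

Δ_oct > P, so pairing is preferred: the ground state is low-spin.
Configuration: t2g^5 e_g^0.
Orbital CFSE = -2.0Δ_oct = -2.0 × 327 = -654 kJ/mol.
Excess pairs vs high-spin: 2 − 0 = 2; pairing cost = +478 kJ/mol.
Net CFSE = -654 + 478 = -176 kJ/mol.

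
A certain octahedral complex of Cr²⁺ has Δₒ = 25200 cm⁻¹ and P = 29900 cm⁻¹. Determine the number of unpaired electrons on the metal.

4

Group 6 minus oxidation state +2 gives a d⁴ configuration for Cr²⁺.
Here Δₒ < P (25200 < 29900), so the high-spin state is favoured.
Filling d⁴ accordingly: t₂g³ eg¹.
Unpaired electrons: 4.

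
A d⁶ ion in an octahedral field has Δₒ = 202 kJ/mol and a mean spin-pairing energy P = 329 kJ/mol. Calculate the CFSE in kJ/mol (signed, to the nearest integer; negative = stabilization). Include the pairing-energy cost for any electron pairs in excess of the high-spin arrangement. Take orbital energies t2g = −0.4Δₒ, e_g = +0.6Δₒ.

-81

Since Δₒ = 202 kJ/mol < P = 329 kJ/mol, the complex adopts the high-spin configuration.
That gives t2g^4 e_g^2.
Orbital CFSE = -0.4Δₒ = -0.4 × 202 = -81 kJ/mol.
High-spin has no excess pairs, so no pairing correction applies.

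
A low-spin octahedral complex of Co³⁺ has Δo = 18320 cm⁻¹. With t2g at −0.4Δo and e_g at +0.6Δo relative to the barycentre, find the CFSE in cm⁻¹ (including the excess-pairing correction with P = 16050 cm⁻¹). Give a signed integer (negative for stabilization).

Co³⁺: group 9, so d-count = 9 − 3 = 6.
Electron filling gives t2g^6 e_g^0.
CFSE(orbital) = 6×(-0.4Δo) + 0×(0.6Δo) = -2.4Δo; with Δo = 18320 cm⁻¹ that is -43968 cm⁻¹.
High-spin d⁶ would be t2g^4 e_g^2 with 1 pair; low-spin has 3, so 2 excess pairs cost +2P = +32100 cm⁻¹.
Net CFSE = -43968 + 32100 = -11868 cm⁻¹.

-11868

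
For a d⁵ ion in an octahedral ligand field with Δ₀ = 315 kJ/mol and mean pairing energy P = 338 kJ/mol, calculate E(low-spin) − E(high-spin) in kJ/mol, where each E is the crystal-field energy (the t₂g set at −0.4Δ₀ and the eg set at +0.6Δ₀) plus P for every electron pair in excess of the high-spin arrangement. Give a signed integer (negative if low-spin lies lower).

46

In the high-spin limit (t₂g³ eg²) the orbital term is 0.0Δ₀ = 0 kJ/mol, with no excess pairing.
For low-spin the configuration is t₂g⁵ eg⁰: orbital energy -2.0 × 315 = -630 kJ/mol, and 2 additional pairs relative to high-spin add 676 kJ/mol, giving 46 kJ/mol.
Thus E(LS) − E(HS) = 46 kJ/mol.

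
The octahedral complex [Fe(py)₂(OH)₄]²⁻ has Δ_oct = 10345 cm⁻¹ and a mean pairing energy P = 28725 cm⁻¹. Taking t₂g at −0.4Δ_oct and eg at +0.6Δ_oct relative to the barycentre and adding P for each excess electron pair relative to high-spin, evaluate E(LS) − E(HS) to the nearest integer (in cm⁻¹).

36760

Ligand charges: 2×(+0) from py and 4×(-1) from OH⁻ sum to -4; with overall charge -2, Fe is +2.
Fe is in group 8, so Fe²⁺ is d⁶ (8 − 2 = 6).
High-spin: t₂g⁴ eg², CFSE = -0.4Δ_oct = -4138 cm⁻¹.
Low-spin t₂g⁶ eg⁰ gives -2.4Δ_oct = -24828 cm⁻¹, but forming 2 extra pairs costs 2P = 57450 cm⁻¹, so E(LS) = -24828 + 57450 = 32622 cm⁻¹.
E(LS) − E(HS) = 32622 − (-4138) = 36760 cm⁻¹.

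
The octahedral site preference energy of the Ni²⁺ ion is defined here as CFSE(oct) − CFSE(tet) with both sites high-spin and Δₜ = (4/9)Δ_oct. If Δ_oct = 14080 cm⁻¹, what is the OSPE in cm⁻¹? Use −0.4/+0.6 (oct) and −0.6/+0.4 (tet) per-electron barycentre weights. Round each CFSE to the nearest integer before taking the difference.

-11890

Ni is in group 10, so Ni²⁺ is d⁸ (10 − 2 = 8).
Octahedral (high-spin): t₂g⁶ eg², CFSE = 6(−0.4) + 2(+0.6) = -1.2Δ_oct = -1.2 × 14080 = -16896 cm⁻¹.
Tetrahedral: e⁴ t₂⁴, CFSE = 4(−0.6) + 4(+0.4) = -0.8Δₜ = -0.8 × (4/9) × 14080 = -5006 cm⁻¹.
OSPE = -16896 − (-5006) = -11890 cm⁻¹.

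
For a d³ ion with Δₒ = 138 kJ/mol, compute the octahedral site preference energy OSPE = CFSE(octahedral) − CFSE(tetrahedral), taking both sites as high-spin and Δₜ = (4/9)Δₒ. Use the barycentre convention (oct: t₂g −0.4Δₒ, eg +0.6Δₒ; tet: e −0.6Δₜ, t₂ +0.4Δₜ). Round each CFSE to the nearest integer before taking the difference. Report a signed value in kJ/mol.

Octahedral high-spin t₂g³ eg⁰: CFSE = -1.2 × 138 = -166 kJ/mol.
In a tetrahedral site the filling is e² t₂¹: CFSE(tet) = -0.8Δₜ = -0.8 × (4/9)(138) = -49 kJ/mol.
Subtracting, OSPE = -166 − (-49) = -117 kJ/mol.

-117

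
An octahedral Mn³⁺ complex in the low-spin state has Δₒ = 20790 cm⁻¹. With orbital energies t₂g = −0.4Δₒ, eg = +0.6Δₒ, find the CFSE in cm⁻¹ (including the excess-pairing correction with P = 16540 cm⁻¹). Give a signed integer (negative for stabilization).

Mn sits in group 7; removing 3 electrons leaves Mn³⁺ with 7 − 3 = 4 d electrons.
Electron filling gives t₂g⁴ eg⁰.
CFSE(orbital) = 4×(-0.4Δₒ) + 0×(0.6Δₒ) = -1.6Δₒ; with Δₒ = 20790 cm⁻¹ that is -33264 cm⁻¹.
High-spin d⁴ would be t₂g³ eg¹ with 0 pairs; low-spin has 1, so 1 excess pair costs +1P = +16540 cm⁻¹.
Net CFSE = -33264 + 16540 = -16724 cm⁻¹.

-16724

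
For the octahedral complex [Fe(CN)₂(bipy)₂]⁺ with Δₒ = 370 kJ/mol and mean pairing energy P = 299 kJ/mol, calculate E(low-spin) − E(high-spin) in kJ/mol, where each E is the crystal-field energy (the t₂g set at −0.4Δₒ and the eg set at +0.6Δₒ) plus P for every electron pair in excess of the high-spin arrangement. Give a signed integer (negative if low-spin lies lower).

-142

Ligand charges: 2×(-1) from CN⁻ and 2×(+0) from bipy sum to -2; with overall charge +1, Fe is +3.
Fe³⁺: group 8, so d-count = 8 − 3 = 5.
High-spin d⁵ fills as t₂g³ eg² with CFSE 3(−0.4) + 2(+0.6) = 0.0Δₒ = 0 kJ/mol.
Low-spin t₂g⁵ eg⁰ gives -2.0Δₒ = -740 kJ/mol, but forming 2 extra pairs costs 2P = 598 kJ/mol, so E(LS) = -740 + 598 = -142 kJ/mol.
Thus E(LS) − E(HS) = -142 kJ/mol.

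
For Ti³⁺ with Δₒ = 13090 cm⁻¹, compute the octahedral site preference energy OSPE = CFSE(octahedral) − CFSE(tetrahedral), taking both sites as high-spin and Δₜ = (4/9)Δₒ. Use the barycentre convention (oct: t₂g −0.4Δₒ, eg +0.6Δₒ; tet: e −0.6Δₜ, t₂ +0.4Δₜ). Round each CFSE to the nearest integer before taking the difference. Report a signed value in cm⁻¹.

Ti sits in group 4; removing 3 electrons leaves Ti³⁺ with 4 − 3 = 1 d electrons.
In an octahedral site d¹ (HS) is t₂g¹ eg⁰, giving CFSE(oct) = -0.4Δₒ = -5236 cm⁻¹.
Tetrahedral e¹ t₂⁰ gives -0.6Δₜ = -0.6 × (4/9) × 13090 = -3491 cm⁻¹.
OSPE = -5236 − (-3491) = -1745 cm⁻¹.

-1745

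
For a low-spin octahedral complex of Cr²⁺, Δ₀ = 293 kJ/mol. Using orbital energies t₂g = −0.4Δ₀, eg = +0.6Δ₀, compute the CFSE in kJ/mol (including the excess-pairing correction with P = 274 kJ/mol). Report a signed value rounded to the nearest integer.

-195

Cr²⁺: group 6, so d-count = 6 − 2 = 4.
Configuration: t₂g⁴ eg⁰.
Orbital CFSE = 4(-0.4) + 0(0.6) = -1.6Δ₀ = -1.6 × 293 = -469 kJ/mol.
Relative to high-spin t₂g³ eg¹ (0 paired), the low-spin configuration has 1 additional pair, contributing +1 × 274 = +274 kJ/mol.
Combining: -469 + 274 = -195 kJ/mol.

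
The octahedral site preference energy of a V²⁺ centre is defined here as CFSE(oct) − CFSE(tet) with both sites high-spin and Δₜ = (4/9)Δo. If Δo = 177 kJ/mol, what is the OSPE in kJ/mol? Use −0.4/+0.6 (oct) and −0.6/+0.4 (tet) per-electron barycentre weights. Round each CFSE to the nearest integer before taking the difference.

-149

V sits in group 5; removing 2 electrons leaves V²⁺ with 5 − 2 = 3 d electrons.
Octahedral high-spin t₂g³ eg⁰: CFSE = -1.2 × 177 = -212 kJ/mol.
Tetrahedral: e² t₂¹, CFSE = 2(−0.6) + 1(+0.4) = -0.8Δₜ = -0.8 × (4/9) × 177 = -63 kJ/mol.
OSPE = -212 − (-63) = -149 kJ/mol.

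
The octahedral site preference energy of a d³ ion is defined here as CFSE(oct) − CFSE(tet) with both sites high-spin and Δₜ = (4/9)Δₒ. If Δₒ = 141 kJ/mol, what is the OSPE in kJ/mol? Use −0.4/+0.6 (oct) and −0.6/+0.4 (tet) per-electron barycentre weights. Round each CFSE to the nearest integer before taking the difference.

In an octahedral site d³ (HS) is t2g^3 e_g^0, giving CFSE(oct) = -1.2Δₒ = -169 kJ/mol.
Tetrahedral: e^2 t2^1, CFSE = 2(−0.6) + 1(+0.4) = -0.8Δₜ = -0.8 × (4/9) × 141 = -50 kJ/mol.
OSPE = -169 − (-50) = -119 kJ/mol.

-119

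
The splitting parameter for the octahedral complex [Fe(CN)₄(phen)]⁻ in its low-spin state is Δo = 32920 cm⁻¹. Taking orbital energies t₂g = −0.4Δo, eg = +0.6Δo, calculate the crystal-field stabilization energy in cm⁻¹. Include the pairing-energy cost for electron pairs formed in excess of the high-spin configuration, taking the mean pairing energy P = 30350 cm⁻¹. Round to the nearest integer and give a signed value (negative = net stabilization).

-5140

Ligand charges: 4×(-1) from CN⁻ and 1×(+0) from phen sum to -4; with overall charge -1, Fe is +3.
Fe³⁺: group 8, so d-count = 8 − 3 = 5.
The d⁵ electrons fill as t₂g⁵ eg⁰.
CFSE(orbital) = 5×(-0.4Δo) + 0×(0.6Δo) = -2.0Δo; with Δo = 32920 cm⁻¹ that is -65840 cm⁻¹.
High-spin d⁵ would be t₂g³ eg² with 0 pairs; low-spin has 2, so 2 excess pairs cost +2P = +60700 cm⁻¹.
Overall CFSE = -65840 + 60700 = -5140 cm⁻¹.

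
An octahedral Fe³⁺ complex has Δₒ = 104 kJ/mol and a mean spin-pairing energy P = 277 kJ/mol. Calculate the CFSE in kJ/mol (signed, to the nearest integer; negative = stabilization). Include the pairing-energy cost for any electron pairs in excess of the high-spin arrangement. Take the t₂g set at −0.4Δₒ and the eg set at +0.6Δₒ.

0

Fe sits in group 8; removing 3 electrons leaves Fe³⁺ with 8 − 3 = 5 d electrons.
With Δₒ < P the complex is high-spin.
That gives t₂g³ eg².
Orbital CFSE = 0.0Δₒ = 0.0 × 104 = 0 kJ/mol.
High-spin has no excess pairs, so no pairing correction applies.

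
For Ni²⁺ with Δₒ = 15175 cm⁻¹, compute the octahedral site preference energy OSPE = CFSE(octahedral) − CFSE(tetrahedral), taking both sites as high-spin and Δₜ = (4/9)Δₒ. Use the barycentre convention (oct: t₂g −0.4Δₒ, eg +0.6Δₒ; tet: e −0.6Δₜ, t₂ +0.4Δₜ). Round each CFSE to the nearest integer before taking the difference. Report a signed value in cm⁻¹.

-12814

Ni is in group 10, so Ni²⁺ is d⁸ (10 − 2 = 8).
In an octahedral site d⁸ (HS) is t₂g⁶ eg², giving CFSE(oct) = -1.2Δₒ = -18210 cm⁻¹.
Tetrahedral e⁴ t₂⁴ gives -0.8Δₜ = -0.8 × (4/9) × 15175 = -5396 cm⁻¹.
OSPE = CFSE(oct) − CFSE(tet) = -18210 − (-5396) = -12814 cm⁻¹.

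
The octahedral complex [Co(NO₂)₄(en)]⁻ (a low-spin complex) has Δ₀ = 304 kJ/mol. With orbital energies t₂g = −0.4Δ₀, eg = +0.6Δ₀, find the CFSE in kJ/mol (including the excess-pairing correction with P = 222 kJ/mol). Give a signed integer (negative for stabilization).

-286

Ligand charges: 4×(-1) from NO₂⁻ and 1×(+0) from en sum to -4; with overall charge -1, Co is +3.
Co is in group 9, so Co³⁺ is d⁶ (9 − 3 = 6).
Electron filling gives t₂g⁶ eg⁰.
Orbital CFSE = 6(-0.4) + 0(0.6) = -2.4Δ₀ = -2.4 × 304 = -730 kJ/mol.
High-spin d⁶ would be t₂g⁴ eg² with 1 pair; low-spin has 3, so 2 excess pairs cost +2P = +444 kJ/mol.
Overall CFSE = -730 + 444 = -286 kJ/mol.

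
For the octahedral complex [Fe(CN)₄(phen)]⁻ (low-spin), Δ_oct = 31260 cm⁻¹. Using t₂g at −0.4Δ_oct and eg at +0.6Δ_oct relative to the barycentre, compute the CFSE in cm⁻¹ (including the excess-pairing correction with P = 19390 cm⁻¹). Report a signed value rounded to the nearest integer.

Ligand charges: 4×(-1) from CN⁻ and 1×(+0) from phen sum to -4; with overall charge -1, Fe is +3.
Fe sits in group 8; removing 3 electrons leaves Fe³⁺ with 8 − 3 = 5 d electrons.
Electron filling gives t₂g⁵ eg⁰.
Orbital CFSE = 5(-0.4) + 0(0.6) = -2.0Δ_oct = -2.0 × 31260 = -62520 cm⁻¹.
Pairing penalty: 2 pairs vs 0 in the high-spin reference → 2 extra × P = 38780 cm⁻¹.
Overall CFSE = -62520 + 38780 = -23740 cm⁻¹.

-23740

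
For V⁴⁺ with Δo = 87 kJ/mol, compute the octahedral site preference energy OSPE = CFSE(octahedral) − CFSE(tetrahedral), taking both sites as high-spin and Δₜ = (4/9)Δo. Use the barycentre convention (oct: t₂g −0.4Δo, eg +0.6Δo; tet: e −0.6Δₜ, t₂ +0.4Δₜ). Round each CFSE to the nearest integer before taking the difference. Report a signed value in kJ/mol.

-12

V sits in group 5; removing 4 electrons leaves V⁴⁺ with 5 − 4 = 1 d electrons.
Octahedral high-spin t₂g¹ eg⁰: CFSE = -0.4 × 87 = -35 kJ/mol.
Tetrahedral: e¹ t₂⁰, CFSE = 1(−0.6) + 0(+0.4) = -0.6Δₜ = -0.6 × (4/9) × 87 = -23 kJ/mol.
OSPE = -35 − (-23) = -12 kJ/mol.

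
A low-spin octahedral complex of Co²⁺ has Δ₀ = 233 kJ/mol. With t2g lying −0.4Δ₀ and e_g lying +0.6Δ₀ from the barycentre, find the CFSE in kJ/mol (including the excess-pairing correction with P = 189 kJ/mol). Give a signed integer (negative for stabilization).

Group 9 minus oxidation state +2 gives a d⁷ configuration for Co²⁺.
Configuration: t2g^6 e_g^1.
Orbital CFSE = 6(-0.4) + 1(0.6) = -1.8Δ₀ = -1.8 × 233 = -419 kJ/mol.
High-spin d⁷ would be t2g^5 e_g^2 with 2 pairs; low-spin has 3, so 1 excess pair costs +1P = +189 kJ/mol.
Combining: -419 + 189 = -230 kJ/mol.

-230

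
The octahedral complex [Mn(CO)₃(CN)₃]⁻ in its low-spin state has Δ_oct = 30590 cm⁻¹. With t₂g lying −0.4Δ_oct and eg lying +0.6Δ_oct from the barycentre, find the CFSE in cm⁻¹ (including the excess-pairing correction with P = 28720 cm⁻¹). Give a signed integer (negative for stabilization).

Ligand charges: 3×(+0) from CO and 3×(-1) from CN⁻ sum to -3; with overall charge -1, Mn is +2.
Mn is in group 7, so Mn²⁺ is d⁵ (7 − 2 = 5).
The d⁵ electrons fill as t₂g⁵ eg⁰.
Orbital CFSE = 5(-0.4) + 0(0.6) = -2.0Δ_oct = -2.0 × 30590 = -61180 cm⁻¹.
High-spin d⁵ would be t₂g³ eg² with 0 pairs; low-spin has 2, so 2 excess pairs cost +2P = +57440 cm⁻¹.
Net CFSE = -61180 + 57440 = -3740 cm⁻¹.

-3740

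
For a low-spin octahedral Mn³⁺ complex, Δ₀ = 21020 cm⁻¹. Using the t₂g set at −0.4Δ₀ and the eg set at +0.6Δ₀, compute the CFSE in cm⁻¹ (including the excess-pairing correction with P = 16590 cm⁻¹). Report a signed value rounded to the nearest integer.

-17042

Mn is in group 7, so Mn³⁺ is d⁴ (7 − 3 = 4).
The d⁴ electrons fill as t₂g⁴ eg⁰.
CFSE(orbital) = 4×(-0.4Δ₀) + 0×(0.6Δ₀) = -1.6Δ₀; with Δ₀ = 21020 cm⁻¹ that is -33632 cm⁻¹.
High-spin d⁴ would be t₂g³ eg¹ with 0 pairs; low-spin has 1, so 1 excess pair costs +1P = +16590 cm⁻¹.
Combining: -33632 + 16590 = -17042 cm⁻¹.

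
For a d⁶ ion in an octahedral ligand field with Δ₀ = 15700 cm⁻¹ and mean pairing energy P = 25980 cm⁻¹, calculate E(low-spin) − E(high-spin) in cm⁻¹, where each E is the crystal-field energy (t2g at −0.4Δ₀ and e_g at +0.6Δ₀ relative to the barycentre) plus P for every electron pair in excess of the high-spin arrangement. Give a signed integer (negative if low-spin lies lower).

In the high-spin limit (t2g^4 e_g^2) the orbital term is -0.4Δ₀ = -6280 cm⁻¹, with no excess pairing.
For low-spin the configuration is t2g^6 e_g^0: orbital energy -2.4 × 15700 = -37680 cm⁻¹, and 2 additional pairs relative to high-spin add 51960 cm⁻¹, giving 14280 cm⁻¹.
Thus E(LS) − E(HS) = 20560 cm⁻¹.

20560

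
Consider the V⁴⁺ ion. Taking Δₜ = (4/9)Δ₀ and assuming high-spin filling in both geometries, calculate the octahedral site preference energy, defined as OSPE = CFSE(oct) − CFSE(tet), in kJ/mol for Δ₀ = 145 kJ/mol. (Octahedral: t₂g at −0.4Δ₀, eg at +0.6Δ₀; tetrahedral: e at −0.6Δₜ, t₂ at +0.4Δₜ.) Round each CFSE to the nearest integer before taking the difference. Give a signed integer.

V is in group 5, so V⁴⁺ is d¹ (5 − 4 = 1).
In an octahedral site d¹ (HS) is t2g^1 e_g^0, giving CFSE(oct) = -0.4Δ₀ = -58 kJ/mol.
In a tetrahedral site the filling is e^1 t2^0: CFSE(tet) = -0.6Δₜ = -0.6 × (4/9)(145) = -39 kJ/mol.
OSPE = -58 − (-39) = -19 kJ/mol.

-19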